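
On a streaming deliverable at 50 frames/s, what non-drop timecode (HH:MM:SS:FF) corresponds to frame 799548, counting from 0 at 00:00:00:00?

04:26:30:48

799548 ÷ 50 = 15990 full seconds, remainder 48 frames.
15990 s = 4 h 26 min 30 s.
Timecode: 04:26:30:48.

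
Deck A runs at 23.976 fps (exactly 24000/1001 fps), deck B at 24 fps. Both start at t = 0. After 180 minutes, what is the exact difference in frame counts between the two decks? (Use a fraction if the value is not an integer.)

180 min = 10800 s.
A emits 24000/1001 × 10800 = 259200000/1001 frames; B emits 24 × 10800 = 259200.
Difference = 259200/1001 frames (≈ 258.9411); B is ahead of A.

259200/1001 frames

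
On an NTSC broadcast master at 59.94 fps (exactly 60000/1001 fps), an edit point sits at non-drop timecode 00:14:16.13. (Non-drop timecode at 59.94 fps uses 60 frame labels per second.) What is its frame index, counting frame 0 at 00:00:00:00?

51373

Total seconds to the label: (0 × 3600 + 14 × 60 + 16) = 856.
Frame index = 856 × 60 + 13 = 51373.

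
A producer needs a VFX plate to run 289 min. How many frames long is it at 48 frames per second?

289 min = 17340 s.
Frames = 17340 × 48 = 832320.

832320 frames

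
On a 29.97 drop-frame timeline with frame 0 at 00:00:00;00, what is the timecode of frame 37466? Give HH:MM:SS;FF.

Each 10-minute DF block holds 10 × 60 × 30 − 9 × 2 = 17982 frames. 37466 ÷ 17982 → 2 full blocks, remainder 1502.
Within the partial block the first minute is 1800 frames and each further minute 1798, so 0 further minute boundaries passed. Total skipped labels = 18 × 2 + 2 × 0 = 36.
Non-drop label index = 37466 + 36 = 37502; at 30 labels/s that is 00:20:50:02, i.e. DF 00:20:50;02.

00:20:50;02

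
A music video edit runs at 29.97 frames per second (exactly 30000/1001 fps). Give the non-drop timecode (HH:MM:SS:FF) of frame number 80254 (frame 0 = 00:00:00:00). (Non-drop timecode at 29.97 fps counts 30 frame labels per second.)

80254 ÷ 30 = 2675 full seconds, remainder 4 frames.
2675 s = 0 h 44 min 35 s.
Timecode: 00:44:35:04.

00:44:35:04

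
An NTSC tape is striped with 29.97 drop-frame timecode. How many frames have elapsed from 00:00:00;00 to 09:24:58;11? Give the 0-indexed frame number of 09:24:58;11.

1015935

Complete 10-minute blocks: 56, each 17982 frames → 1006992.
Remaining 4 whole minutes in the current block: 1800 + 3 × 1798 = 7194 frames.
Within the current minute: 58 × 30 + 11 − 2 = 1749 (labels ;00/;01 skipped at this minute). Total = 1006992 + 7194 + 1749 = 1015935.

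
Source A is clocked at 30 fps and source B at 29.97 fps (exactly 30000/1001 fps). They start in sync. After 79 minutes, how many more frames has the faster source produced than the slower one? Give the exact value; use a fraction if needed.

142200/1001 frames

79 min = 4740 s.
A emits 30 × 4740 = 142200 frames; B emits 30000/1001 × 4740 = 142200000/1001.
Difference = 142200/1001 frames (≈ 142.0579); B is behind A.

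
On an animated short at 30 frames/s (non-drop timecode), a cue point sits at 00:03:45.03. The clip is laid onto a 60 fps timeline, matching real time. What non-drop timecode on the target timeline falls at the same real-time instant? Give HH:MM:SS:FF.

00:03:45:06

Source frame index: (0×3600 + 3×60 + 45) × 30 + 3 = 6753.
Real time: 6753 / (30) = 2251/10 s.
Target frame: (2251/10) × (60) = 13506.
At 60 labels/s: frame 13506 → 00:03:45:06.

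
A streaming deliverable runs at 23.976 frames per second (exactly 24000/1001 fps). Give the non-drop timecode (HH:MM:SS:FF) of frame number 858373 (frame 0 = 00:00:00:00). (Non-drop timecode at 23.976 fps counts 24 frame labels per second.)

09:56:05:13

858373 ÷ 24 = 35765 full seconds, remainder 13 frames.
35765 s = 9 h 56 min 5 s.
Timecode: 09:56:05:13.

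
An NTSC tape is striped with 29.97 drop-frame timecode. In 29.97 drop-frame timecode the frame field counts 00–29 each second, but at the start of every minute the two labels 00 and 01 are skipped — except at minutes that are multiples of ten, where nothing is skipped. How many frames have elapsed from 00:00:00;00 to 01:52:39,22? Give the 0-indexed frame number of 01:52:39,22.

202590

As if non-drop at 30 labels/s: (1 × 3600 + 52 × 60 + 39) × 30 + 22 = 202792.
Minute boundaries passed: 112; those not divisible by 10: 112 − 11 = 101; dropped labels = 2 × 101 = 202.
Actual frame index = 202792 − 202 = 202590.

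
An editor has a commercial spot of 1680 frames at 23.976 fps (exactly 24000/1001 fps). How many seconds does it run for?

Running time = 1680 / (24000/1001) = 70.07 s.

70.07 seconds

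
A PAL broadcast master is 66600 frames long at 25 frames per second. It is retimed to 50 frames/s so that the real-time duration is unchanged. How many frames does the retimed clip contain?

Target frames = source frames × (target rate / source rate) = 66600 × (50)/(25) = 66600 × 2 = 133200.

133200 frames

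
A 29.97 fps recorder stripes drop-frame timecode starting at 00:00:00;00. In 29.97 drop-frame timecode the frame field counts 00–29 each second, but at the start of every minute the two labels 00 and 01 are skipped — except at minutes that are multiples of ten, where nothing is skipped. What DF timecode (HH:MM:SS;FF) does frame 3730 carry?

00:02:04;14

Each 10-minute DF block holds 10 × 60 × 30 − 9 × 2 = 17982 frames. 3730 ÷ 17982 → 0 full blocks, remainder 3730.
Within the partial block the first minute is 1800 frames and each further minute 1798, so 2 further minute boundaries passed. Total skipped labels = 18 × 0 + 2 × 2 = 4.
Non-drop label index = 3730 + 4 = 3734; at 30 labels/s that is 00:02:04:14, i.e. DF 00:02:04;14.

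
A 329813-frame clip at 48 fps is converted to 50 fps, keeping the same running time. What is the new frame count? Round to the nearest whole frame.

Frames at target rate = 329813 × (50) / (48) = 8245325/24 ≈ 343555.208.
Nearest whole frame: 343555.

343555 frames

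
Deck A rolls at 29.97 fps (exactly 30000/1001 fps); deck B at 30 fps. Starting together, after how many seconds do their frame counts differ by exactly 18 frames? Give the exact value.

The gap grows by |30 − 30000/1001| = 30/1001 frames per second.
Time for a 18-frame gap: 18 ÷ (30/1001) = 600.6 s.

600.6 seconds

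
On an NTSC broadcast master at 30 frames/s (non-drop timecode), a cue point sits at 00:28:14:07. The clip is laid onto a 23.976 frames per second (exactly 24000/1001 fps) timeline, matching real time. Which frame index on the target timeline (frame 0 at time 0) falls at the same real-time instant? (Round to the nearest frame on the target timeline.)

Source frame index: (0×3600 + 28×60 + 14) × 30 + 7 = 50827.
Real time: 50827 / (30) = 50827/30 s.
Target frame: (50827/30) × (24000/1001) = 5808800/143 ≈ 40620.979 → 40621.

frame 40621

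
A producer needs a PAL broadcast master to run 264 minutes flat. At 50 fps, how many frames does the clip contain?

264 min = 15840 s.
Frames = 15840 × 50 = 792000.

792000 frames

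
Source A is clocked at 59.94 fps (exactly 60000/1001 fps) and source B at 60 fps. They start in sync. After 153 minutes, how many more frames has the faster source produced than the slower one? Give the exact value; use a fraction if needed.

550800/1001 frames

153 min = 9180 s.
A emits 60000/1001 × 9180 = 550800000/1001 frames; B emits 60 × 9180 = 550800.
Difference = 550800/1001 frames (≈ 550.2498); B is ahead of A.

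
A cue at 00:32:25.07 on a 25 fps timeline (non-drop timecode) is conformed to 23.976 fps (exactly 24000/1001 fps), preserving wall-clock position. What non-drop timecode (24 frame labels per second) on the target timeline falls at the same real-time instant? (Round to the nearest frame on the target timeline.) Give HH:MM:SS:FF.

Source frame index: (0×3600 + 32×60 + 25) × 25 + 7 = 48632.
Real time: 48632 / (25) = 48632/25 s.
Target frame: (48632/25) × (24000/1001) = 46686720/1001 ≈ 46640.080 → 46640.
At 24 labels/s: frame 46640 → 00:32:23:08.

00:32:23:08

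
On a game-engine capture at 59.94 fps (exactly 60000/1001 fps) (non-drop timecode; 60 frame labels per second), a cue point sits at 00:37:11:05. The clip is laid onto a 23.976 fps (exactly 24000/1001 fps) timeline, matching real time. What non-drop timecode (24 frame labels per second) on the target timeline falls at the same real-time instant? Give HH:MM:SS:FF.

00:37:11:02

Source frame index: (0×3600 + 37×60 + 11) × 60 + 5 = 133865.
Real time: 133865 / (60000/1001) = 26799773/12000 s.
Target frame: (26799773/12000) × (24000/1001) = 53546.
At 24 labels/s: frame 53546 → 00:37:11:02.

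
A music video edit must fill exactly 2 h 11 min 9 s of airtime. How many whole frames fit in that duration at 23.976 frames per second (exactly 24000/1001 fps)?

2 h 11 min 9 s = 7869 s.
Frames = 7869 × 24000/1001 = 188856000/1001 ≈ 188667.3327.
Complete frames: 188667.

188667 frames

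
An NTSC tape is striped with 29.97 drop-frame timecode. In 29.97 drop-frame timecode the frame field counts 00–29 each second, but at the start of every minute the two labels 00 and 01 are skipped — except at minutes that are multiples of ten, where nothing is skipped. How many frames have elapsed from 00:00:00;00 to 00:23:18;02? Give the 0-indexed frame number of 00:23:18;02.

Complete 10-minute blocks: 2, each 17982 frames → 35964.
Remaining 3 whole minutes in the current block: 1800 + 2 × 1798 = 5396 frames.
Within the current minute: 18 × 30 + 2 − 2 = 540 (labels ;00/;01 skipped at this minute). Total = 35964 + 5396 + 540 = 41900.

41900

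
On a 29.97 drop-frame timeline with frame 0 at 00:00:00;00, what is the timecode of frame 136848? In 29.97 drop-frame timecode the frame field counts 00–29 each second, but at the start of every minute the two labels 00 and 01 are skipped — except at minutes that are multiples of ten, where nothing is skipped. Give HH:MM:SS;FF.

Each 10-minute DF block holds 10 × 60 × 30 − 9 × 2 = 17982 frames. 136848 ÷ 17982 → 7 full blocks, remainder 10974.
Within the partial block the first minute is 1800 frames and each further minute 1798, so 6 further minute boundaries passed. Total skipped labels = 18 × 7 + 2 × 6 = 138.
Non-drop label index = 136848 + 138 = 136986; at 30 labels/s that is 01:16:06:06, i.e. DF 01:16:06;06.

01:16:06;06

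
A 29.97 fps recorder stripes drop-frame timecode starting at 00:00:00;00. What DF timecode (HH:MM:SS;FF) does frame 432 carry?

Ten DF minutes hold 17982 frames, so frame 432 lies in block 0 (frames 0–17981) with 432 frames into that block.
The block's first minute is 1800 frames and the rest 1798 each; 432 frames reaches minute 0, so 0 × 18 + 0 × 2 = 0 labels have been skipped so far.
Adding those back, label number 432 + 0 = 432 at 30 labels/s is 14 s + 12 f = 0 h 0 min 14 s frame 12, i.e. 00:00:14;12.

00:00:14;12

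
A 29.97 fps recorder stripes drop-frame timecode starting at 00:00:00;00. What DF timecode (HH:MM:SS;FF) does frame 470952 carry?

Each 10-minute DF block holds 10 × 60 × 30 − 9 × 2 = 17982 frames. 470952 ÷ 17982 → 26 full blocks, remainder 3420.
Within the partial block the first minute is 1800 frames and each further minute 1798, so 1 further minute boundary passed. Total skipped labels = 18 × 26 + 2 × 1 = 470.
Non-drop label index = 470952 + 470 = 471422; at 30 labels/s that is 04:21:54:02, i.e. DF 04:21:54;02.

04:21:54;02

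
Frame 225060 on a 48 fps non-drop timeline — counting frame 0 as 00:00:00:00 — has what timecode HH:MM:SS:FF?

225060 ÷ 48 = 4688 full seconds, remainder 36 frames.
4688 s = 1 h 18 min 8 s.
Timecode: 01:18:08:36.

01:18:08:36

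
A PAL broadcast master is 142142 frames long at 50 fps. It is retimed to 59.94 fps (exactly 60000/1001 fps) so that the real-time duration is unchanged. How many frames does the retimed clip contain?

Target frames = source frames × (target rate / source rate) = 142142 × (60000/1001)/(50) = 142142 × 1200/1001 = 170400.

170400 frames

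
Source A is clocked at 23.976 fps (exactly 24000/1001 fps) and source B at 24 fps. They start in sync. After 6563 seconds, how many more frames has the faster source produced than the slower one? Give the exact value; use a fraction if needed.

A emits 24000/1001 × 6563 = 157512000/1001 frames; B emits 24 × 6563 = 157512.
Difference = 157512/1001 frames (≈ 157.3546); B is ahead of A.

157512/1001 frames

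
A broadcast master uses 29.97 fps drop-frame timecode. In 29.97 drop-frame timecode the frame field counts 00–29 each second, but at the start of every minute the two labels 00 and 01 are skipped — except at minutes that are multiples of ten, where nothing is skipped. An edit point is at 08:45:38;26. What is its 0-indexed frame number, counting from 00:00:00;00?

945220

Complete 10-minute blocks: 52, each 17982 frames → 935064.
Remaining 5 whole minutes in the current block: 1800 + 4 × 1798 = 8992 frames.
Within the current minute: 38 × 30 + 26 − 2 = 1164 (labels ;00/;01 skipped at this minute). Total = 935064 + 8992 + 1164 = 945220.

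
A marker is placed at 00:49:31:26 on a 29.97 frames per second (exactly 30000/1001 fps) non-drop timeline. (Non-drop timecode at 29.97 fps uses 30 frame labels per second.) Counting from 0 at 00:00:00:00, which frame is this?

Total seconds to the label: (0 × 3600 + 49 × 60 + 31) = 2971.
Frame index = 2971 × 30 + 26 = 89156.

frame 89156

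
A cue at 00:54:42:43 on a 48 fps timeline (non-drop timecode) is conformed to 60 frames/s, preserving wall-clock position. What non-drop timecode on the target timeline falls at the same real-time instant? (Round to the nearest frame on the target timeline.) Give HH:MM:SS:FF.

Source frame index: (0×3600 + 54×60 + 42) × 48 + 43 = 157579.
Real time: 157579 / (48) = 157579/48 s.
Target frame: (157579/48) × (60) = 787895/4 ≈ 196973.750 → 196974.
At 60 labels/s: frame 196974 → 00:54:42:54.

00:54:42:54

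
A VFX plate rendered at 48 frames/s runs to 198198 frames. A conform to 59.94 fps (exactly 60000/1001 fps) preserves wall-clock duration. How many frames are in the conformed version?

Target frames = source frames × (target rate / source rate) = 198198 × (60000/1001)/(48) = 198198 × 1250/1001 = 247500.

247500 frames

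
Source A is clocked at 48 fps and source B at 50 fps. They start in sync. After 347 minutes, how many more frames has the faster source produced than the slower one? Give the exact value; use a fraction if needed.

41640 frames

347 min = 20820 s.
A emits 48 × 20820 = 999360 frames; B emits 50 × 20820 = 1041000.
Difference = 41640 frames; B is ahead of A.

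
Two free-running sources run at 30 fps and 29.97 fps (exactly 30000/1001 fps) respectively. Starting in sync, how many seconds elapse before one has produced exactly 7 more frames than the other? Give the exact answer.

7007/30 seconds

The gap grows by |30000/1001 − 30| = 30/1001 frames per second.
Time for a 7-frame gap: 7 ÷ (30/1001) = 7007/30 s.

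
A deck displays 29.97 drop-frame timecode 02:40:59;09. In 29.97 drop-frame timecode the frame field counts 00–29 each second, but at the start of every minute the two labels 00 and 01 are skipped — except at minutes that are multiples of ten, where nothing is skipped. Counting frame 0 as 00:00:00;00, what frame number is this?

Complete 10-minute blocks: 16, each 17982 frames → 287712.
Remaining 0 whole minutes in the current block: 0 frames.
Within the current minute: 59 × 30 + 9 = 1779. Total = 287712 + 0 + 1779 = 289491.

289491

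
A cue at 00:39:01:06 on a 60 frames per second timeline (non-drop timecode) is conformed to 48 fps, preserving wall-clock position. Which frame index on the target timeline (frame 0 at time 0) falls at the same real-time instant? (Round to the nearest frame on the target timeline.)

Source frame index: (0×3600 + 39×60 + 1) × 60 + 6 = 140466.
Real time: 140466 / (60) = 23411/10 s.
Target frame: (23411/10) × (48) = 561864/5 ≈ 112372.800 → 112373.

frame 112373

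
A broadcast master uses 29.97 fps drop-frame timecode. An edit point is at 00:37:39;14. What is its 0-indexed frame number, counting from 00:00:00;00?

As if non-drop at 30 labels/s: (0 × 3600 + 37 × 60 + 39) × 30 + 14 = 67784.
Minute boundaries passed: 37; those not divisible by 10: 37 − 3 = 34; dropped labels = 2 × 34 = 68.
Actual frame index = 67784 − 68 = 67716.

67716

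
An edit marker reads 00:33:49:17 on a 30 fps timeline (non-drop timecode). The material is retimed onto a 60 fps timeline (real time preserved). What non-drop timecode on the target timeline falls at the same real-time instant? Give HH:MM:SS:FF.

00:33:49:34

Source frame index: (0×3600 + 33×60 + 49) × 30 + 17 = 60887.
Real time: 60887 / (30) = 60887/30 s.
Target frame: (60887/30) × (60) = 121774.
At 60 labels/s: frame 121774 → 00:33:49:34.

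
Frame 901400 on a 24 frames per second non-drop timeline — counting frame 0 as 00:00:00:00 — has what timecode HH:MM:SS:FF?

10:25:58:08

901400 ÷ 24 = 37558 full seconds, remainder 8 frames.
37558 s = 10 h 25 min 58 s.
Timecode: 10:25:58:08.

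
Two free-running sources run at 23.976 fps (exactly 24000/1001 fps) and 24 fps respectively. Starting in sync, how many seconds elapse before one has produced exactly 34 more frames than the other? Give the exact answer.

17017/12 seconds

The gap grows by |24 − 24000/1001| = 24/1001 frames per second.
Time for a 34-frame gap: 34 ÷ (24/1001) = 17017/12 s.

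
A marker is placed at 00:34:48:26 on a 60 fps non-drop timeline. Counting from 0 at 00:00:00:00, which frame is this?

Total seconds to the label: (0 × 3600 + 34 × 60 + 48) = 2088.
Frame index = 2088 × 60 + 26 = 125306.

frame 125306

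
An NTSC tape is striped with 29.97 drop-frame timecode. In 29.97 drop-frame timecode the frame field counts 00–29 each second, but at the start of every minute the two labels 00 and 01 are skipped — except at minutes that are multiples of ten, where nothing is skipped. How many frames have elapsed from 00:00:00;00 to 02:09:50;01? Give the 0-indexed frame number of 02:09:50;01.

Complete 10-minute blocks: 12, each 17982 frames → 215784.
Remaining 9 whole minutes in the current block: 1800 + 8 × 1798 = 16184 frames.
Within the current minute: 50 × 30 + 1 − 2 = 1499 (labels ;00/;01 skipped at this minute). Total = 215784 + 16184 + 1499 = 233467.

233467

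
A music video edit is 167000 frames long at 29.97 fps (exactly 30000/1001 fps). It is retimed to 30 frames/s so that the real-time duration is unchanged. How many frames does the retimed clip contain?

Target frames = source frames × (target rate / source rate) = 167000 × (30)/(30000/1001) = 167000 × 1001/1000 = 167167.

167167 frames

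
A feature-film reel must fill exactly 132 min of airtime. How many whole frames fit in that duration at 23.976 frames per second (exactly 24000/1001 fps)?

189890 frames

132 min = 7920 s.
Frames = 7920 × 24000/1001 = 17280000/91 ≈ 189890.1099.
Complete frames: 189890.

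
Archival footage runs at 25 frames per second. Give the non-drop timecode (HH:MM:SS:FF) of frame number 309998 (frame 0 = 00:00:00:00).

03:26:39:23

309998 ÷ 25 = 12399 full seconds, remainder 23 frames.
12399 s = 3 h 26 min 39 s.
Timecode: 03:26:39:23.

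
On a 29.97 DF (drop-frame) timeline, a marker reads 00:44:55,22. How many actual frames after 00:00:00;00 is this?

80792

Complete 10-minute blocks: 4, each 17982 frames → 71928.
Remaining 4 whole minutes in the current block: 1800 + 3 × 1798 = 7194 frames.
Within the current minute: 55 × 30 + 22 − 2 = 1670 (labels ;00/;01 skipped at this minute). Total = 71928 + 7194 + 1670 = 80792.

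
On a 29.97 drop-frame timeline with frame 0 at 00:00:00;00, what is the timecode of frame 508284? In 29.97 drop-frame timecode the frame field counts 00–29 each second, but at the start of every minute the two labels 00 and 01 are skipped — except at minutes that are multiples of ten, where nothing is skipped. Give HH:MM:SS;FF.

Each 10-minute DF block holds 10 × 60 × 30 − 9 × 2 = 17982 frames. 508284 ÷ 17982 → 28 full blocks, remainder 4788.
Within the partial block the first minute is 1800 frames and each further minute 1798, so 2 further minute boundaries passed. Total skipped labels = 18 × 28 + 2 × 2 = 508.
Non-drop label index = 508284 + 508 = 508792; at 30 labels/s that is 04:42:39:22, i.e. DF 04:42:39;22.

04:42:39;22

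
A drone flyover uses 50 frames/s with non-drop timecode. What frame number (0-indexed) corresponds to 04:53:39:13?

Total seconds to the label: (4 × 3600 + 53 × 60 + 39) = 17619.
Frame index = 17619 × 50 + 13 = 880963.

880963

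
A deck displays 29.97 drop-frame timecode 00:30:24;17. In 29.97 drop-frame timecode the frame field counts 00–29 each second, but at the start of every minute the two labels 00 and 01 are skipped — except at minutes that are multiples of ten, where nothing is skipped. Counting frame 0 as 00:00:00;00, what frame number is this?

54683

Complete 10-minute blocks: 3, each 17982 frames → 53946.
Remaining 0 whole minutes in the current block: 0 frames.
Within the current minute: 24 × 30 + 17 = 737. Total = 53946 + 0 + 737 = 54683.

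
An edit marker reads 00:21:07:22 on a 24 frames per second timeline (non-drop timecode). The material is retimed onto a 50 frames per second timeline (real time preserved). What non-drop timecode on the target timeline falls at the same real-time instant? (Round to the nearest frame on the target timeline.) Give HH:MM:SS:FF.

00:21:07:46

Source frame index: (0×3600 + 21×60 + 7) × 24 + 22 = 30430.
Real time: 30430 / (24) = 15215/12 s.
Target frame: (15215/12) × (50) = 380375/6 ≈ 63395.833 → 63396.
At 50 labels/s: frame 63396 → 00:21:07:46.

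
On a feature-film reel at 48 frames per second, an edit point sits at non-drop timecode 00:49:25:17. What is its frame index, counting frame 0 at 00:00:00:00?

142337

Total seconds to the label: (0 × 3600 + 49 × 60 + 25) = 2965.
Frame index = 2965 × 48 + 17 = 142337.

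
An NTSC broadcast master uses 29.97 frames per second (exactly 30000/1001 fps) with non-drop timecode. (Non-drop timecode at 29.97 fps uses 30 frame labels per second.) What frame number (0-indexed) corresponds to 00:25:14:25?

frame 45445

Total seconds to the label: (0 × 3600 + 25 × 60 + 14) = 1514.
Frame index = 1514 × 30 + 25 = 45445.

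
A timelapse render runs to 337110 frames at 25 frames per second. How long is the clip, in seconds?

13484.4 seconds

Running time = 337110 / (25) = 13484.4 s.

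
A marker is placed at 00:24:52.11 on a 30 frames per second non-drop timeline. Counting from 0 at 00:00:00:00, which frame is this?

Total seconds to the label: (0 × 3600 + 24 × 60 + 52) = 1492.
Frame index = 1492 × 30 + 11 = 44771.

frame 44771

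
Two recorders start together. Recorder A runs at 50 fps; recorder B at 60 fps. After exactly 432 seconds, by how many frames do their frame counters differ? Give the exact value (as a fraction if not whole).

A emits 50 × 432 = 21600 frames; B emits 60 × 432 = 25920.
Difference = 4320 frames; B is ahead of A.

4320 frames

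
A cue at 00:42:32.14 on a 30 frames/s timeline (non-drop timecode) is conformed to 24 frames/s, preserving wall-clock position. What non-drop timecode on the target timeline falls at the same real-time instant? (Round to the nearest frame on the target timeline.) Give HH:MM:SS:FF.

Source frame index: (0×3600 + 42×60 + 32) × 30 + 14 = 76574.
Real time: 76574 / (30) = 38287/15 s.
Target frame: (38287/15) × (24) = 306296/5 ≈ 61259.200 → 61259.
At 24 labels/s: frame 61259 → 00:42:32:11.

00:42:32:11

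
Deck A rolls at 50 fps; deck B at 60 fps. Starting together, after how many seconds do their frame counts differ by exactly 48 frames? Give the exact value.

The gap grows by |60 − 50| = 10 frames per second.
Time for a 48-frame gap: 48 ÷ (10) = 4.8 s.

4.8 seconds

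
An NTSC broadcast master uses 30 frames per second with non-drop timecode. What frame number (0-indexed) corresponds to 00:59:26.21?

Total seconds to the label: (0 × 3600 + 59 × 60 + 26) = 3566.
Frame index = 3566 × 30 + 21 = 107001.

frame 107001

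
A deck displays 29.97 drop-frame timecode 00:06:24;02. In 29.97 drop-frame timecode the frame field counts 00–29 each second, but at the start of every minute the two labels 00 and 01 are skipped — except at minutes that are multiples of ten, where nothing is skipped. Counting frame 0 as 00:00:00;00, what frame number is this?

11510

Complete 10-minute blocks: 0, each 17982 frames → 0.
Remaining 6 whole minutes in the current block: 1800 + 5 × 1798 = 10790 frames.
Within the current minute: 24 × 30 + 2 − 2 = 720 (labels ;00/;01 skipped at this minute). Total = 0 + 10790 + 720 = 11510.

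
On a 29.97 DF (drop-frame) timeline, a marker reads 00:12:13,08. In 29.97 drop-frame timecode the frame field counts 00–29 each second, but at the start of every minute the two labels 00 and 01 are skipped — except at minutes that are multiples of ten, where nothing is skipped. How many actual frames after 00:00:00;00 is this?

As if non-drop at 30 labels/s: (0 × 3600 + 12 × 60 + 13) × 30 + 8 = 21998.
Minute boundaries passed: 12; those not divisible by 10: 12 − 1 = 11; dropped labels = 2 × 11 = 22.
Actual frame index = 21998 − 22 = 21976.

21976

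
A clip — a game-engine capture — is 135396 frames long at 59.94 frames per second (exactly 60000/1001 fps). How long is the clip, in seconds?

2258.8566 seconds

Running time = 135396 / (60000/1001) = 2258.8566 s.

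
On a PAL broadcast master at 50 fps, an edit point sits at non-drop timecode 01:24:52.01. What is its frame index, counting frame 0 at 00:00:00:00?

254601

Total seconds to the label: (1 × 3600 + 24 × 60 + 52) = 5092.
Frame index = 5092 × 50 + 1 = 254601.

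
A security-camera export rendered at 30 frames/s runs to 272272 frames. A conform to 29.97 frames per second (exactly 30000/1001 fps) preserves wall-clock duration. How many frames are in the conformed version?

Target frames = source frames × (target rate / source rate) = 272272 × (30000/1001)/(30) = 272272 × 1000/1001 = 272000.

272000 frames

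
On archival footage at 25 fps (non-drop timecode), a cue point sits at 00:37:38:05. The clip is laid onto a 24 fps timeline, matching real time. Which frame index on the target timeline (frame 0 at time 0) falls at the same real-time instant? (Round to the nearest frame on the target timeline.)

Source frame index: (0×3600 + 37×60 + 38) × 25 + 5 = 56455.
Real time: 56455 / (25) = 11291/5 s.
Target frame: (11291/5) × (24) = 270984/5 ≈ 54196.800 → 54197.

frame 54197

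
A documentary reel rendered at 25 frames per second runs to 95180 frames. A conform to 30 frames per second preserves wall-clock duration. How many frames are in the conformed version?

114216 frames

Target frames = source frames × (target rate / source rate) = 95180 × (30)/(25) = 95180 × 6/5 = 114216.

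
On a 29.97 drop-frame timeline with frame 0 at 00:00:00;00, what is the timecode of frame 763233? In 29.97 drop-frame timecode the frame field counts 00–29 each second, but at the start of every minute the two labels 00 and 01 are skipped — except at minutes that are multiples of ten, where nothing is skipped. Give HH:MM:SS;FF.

Each 10-minute DF block holds 10 × 60 × 30 − 9 × 2 = 17982 frames. 763233 ÷ 17982 → 42 full blocks, remainder 7989.
Within the partial block the first minute is 1800 frames and each further minute 1798, so 4 further minute boundaries passed. Total skipped labels = 18 × 42 + 2 × 4 = 764.
Non-drop label index = 763233 + 764 = 763997; at 30 labels/s that is 07:04:26:17, i.e. DF 07:04:26;17.

07:04:26;17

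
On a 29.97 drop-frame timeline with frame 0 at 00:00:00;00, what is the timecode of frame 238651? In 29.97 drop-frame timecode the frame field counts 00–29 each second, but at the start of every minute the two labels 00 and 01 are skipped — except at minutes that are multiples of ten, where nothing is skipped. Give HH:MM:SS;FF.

02:12:42;29

Ten DF minutes hold 17982 frames, so frame 238651 lies in block 13 (frames 233766–251747) with 4885 frames into that block.
The block's first minute is 1800 frames and the rest 1798 each; 4885 frames reaches minute 2, so 13 × 18 + 2 × 2 = 238 labels have been skipped so far.
Adding those back, label number 238651 + 238 = 238889 at 30 labels/s is 7962 s + 29 f = 2 h 12 min 42 s frame 29, i.e. 02:12:42;29.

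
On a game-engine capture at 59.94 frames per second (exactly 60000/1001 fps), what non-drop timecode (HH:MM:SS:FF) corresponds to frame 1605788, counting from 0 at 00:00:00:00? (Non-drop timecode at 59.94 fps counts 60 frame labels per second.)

1605788 ÷ 60 = 26763 full seconds, remainder 8 frames.
26763 s = 7 h 26 min 3 s.
Timecode: 07:26:03:08.

07:26:03:08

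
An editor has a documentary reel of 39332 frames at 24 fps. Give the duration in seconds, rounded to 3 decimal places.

1638.833 seconds

Running time = 39332 × 1/24 = 9833/6 s ≈ 1638.833 s.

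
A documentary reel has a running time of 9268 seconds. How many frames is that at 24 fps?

Frames = 9268 × 24 = 222432.

222432 frames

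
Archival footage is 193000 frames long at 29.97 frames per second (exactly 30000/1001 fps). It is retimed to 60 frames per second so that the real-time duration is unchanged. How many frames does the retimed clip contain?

Target frames = source frames × (target rate / source rate) = 193000 × (60)/(30000/1001) = 193000 × 1001/500 = 386386.

386386 frames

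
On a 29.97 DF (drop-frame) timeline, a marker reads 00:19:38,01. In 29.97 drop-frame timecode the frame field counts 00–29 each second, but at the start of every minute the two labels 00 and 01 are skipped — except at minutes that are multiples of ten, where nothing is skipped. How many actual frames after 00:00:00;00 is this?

35305

As if non-drop at 30 labels/s: (0 × 3600 + 19 × 60 + 38) × 30 + 1 = 35341.
Minute boundaries passed: 19; those not divisible by 10: 19 − 1 = 18; dropped labels = 2 × 18 = 36.
Actual frame index = 35341 − 36 = 35305.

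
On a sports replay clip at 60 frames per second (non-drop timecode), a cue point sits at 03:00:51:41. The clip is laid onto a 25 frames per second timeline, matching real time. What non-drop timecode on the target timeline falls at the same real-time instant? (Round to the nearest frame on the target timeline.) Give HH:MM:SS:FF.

03:00:51:17

Source frame index: (3×3600 + 0×60 + 51) × 60 + 41 = 651101.
Real time: 651101 / (60) = 651101/60 s.
Target frame: (651101/60) × (25) = 3255505/12 ≈ 271292.083 → 271292.
At 25 labels/s: frame 271292 → 03:00:51:17.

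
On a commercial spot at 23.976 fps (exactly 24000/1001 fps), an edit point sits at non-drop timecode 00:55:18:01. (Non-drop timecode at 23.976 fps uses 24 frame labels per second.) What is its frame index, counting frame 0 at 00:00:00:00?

Total seconds to the label: (0 × 3600 + 55 × 60 + 18) = 3318.
Frame index = 3318 × 24 + 1 = 79633.

79633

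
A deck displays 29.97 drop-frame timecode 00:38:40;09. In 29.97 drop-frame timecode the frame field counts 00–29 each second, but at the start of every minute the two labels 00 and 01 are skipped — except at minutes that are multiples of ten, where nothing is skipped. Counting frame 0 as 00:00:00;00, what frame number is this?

Complete 10-minute blocks: 3, each 17982 frames → 53946.
Remaining 8 whole minutes in the current block: 1800 + 7 × 1798 = 14386 frames.
Within the current minute: 40 × 30 + 9 − 2 = 1207 (labels ;00/;01 skipped at this minute). Total = 53946 + 14386 + 1207 = 69539.

69539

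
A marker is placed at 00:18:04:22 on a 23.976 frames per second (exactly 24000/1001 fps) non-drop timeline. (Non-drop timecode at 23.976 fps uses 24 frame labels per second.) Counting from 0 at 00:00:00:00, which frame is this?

Total seconds to the label: (0 × 3600 + 18 × 60 + 4) = 1084.
Frame index = 1084 × 24 + 22 = 26038.

frame 26038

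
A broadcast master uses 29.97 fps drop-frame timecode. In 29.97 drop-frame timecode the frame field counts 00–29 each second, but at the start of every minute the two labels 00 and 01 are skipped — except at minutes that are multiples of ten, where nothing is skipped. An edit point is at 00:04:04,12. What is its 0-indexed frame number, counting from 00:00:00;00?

7324

As if non-drop at 30 labels/s: (0 × 3600 + 4 × 60 + 4) × 30 + 12 = 7332.
Minute boundaries passed: 4; those not divisible by 10: 4 − 0 = 4; dropped labels = 2 × 4 = 8.
Actual frame index = 7332 − 8 = 7324.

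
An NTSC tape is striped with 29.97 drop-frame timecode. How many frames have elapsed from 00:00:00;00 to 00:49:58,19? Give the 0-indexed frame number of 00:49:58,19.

As if non-drop at 30 labels/s: (0 × 3600 + 49 × 60 + 58) × 30 + 19 = 89959.
Minute boundaries passed: 49; those not divisible by 10: 49 − 4 = 45; dropped labels = 2 × 45 = 90.
Actual frame index = 89959 − 90 = 89869.

89869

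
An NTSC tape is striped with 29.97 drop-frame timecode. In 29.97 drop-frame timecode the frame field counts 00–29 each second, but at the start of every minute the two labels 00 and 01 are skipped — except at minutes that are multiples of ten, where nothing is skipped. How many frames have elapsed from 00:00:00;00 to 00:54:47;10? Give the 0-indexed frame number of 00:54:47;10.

Complete 10-minute blocks: 5, each 17982 frames → 89910.
Remaining 4 whole minutes in the current block: 1800 + 3 × 1798 = 7194 frames.
Within the current minute: 47 × 30 + 10 − 2 = 1418 (labels ;00/;01 skipped at this minute). Total = 89910 + 7194 + 1418 = 98522.

98522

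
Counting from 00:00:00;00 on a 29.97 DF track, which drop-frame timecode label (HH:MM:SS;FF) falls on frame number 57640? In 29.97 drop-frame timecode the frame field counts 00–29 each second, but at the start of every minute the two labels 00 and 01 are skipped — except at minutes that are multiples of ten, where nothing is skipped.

00:32:03;08

Ten DF minutes hold 17982 frames, so frame 57640 lies in block 3 (frames 53946–71927) with 3694 frames into that block.
The block's first minute is 1800 frames and the rest 1798 each; 3694 frames reaches minute 2, so 3 × 18 + 2 × 2 = 58 labels have been skipped so far.
Adding those back, label number 57640 + 58 = 57698 at 30 labels/s is 1923 s + 8 f = 0 h 32 min 3 s frame 8, i.e. 00:32:03;08.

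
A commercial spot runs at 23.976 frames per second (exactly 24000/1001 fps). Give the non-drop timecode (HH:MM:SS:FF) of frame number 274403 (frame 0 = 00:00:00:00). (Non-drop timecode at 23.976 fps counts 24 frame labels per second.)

03:10:33:11

274403 ÷ 24 = 11433 full seconds, remainder 11 frames.
11433 s = 3 h 10 min 33 s.
Timecode: 03:10:33:11.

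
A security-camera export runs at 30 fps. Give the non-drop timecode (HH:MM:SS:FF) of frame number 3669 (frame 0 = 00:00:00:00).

00:02:02:09

3669 ÷ 30 = 122 full seconds, remainder 9 frames.
122 s = 0 h 2 min 2 s.
Timecode: 00:02:02:09.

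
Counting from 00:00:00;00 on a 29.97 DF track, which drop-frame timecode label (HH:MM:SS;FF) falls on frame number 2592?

Each 10-minute DF block holds 10 × 60 × 30 − 9 × 2 = 17982 frames. 2592 ÷ 17982 → 0 full blocks, remainder 2592.
Within the partial block the first minute is 1800 frames and each further minute 1798, so 1 further minute boundary passed. Total skipped labels = 18 × 0 + 2 × 1 = 2.
Non-drop label index = 2592 + 2 = 2594; at 30 labels/s that is 00:01:26:14, i.e. DF 00:01:26;14.

00:01:26;14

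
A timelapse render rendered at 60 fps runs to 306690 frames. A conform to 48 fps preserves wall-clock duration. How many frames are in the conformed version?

Target frames = source frames × (target rate / source rate) = 306690 × (48)/(60) = 306690 × 4/5 = 245352.

245352 frames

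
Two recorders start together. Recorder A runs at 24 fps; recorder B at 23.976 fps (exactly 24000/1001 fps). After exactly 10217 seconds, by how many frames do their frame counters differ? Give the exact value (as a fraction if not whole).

A emits 24 × 10217 = 245208 frames; B emits 24000/1001 × 10217 = 245208000/1001.
Difference = 245208/1001 frames (≈ 244.9630); B is behind A.

245208/1001 frames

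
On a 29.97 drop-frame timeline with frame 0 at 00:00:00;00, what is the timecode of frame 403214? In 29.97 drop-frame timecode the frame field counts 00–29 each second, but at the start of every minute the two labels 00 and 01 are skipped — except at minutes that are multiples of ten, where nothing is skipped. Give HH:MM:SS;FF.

03:44:13;28

Each 10-minute DF block holds 10 × 60 × 30 − 9 × 2 = 17982 frames. 403214 ÷ 17982 → 22 full blocks, remainder 7610.
Within the partial block the first minute is 1800 frames and each further minute 1798, so 4 further minute boundaries passed. Total skipped labels = 18 × 22 + 2 × 4 = 404.
Non-drop label index = 403214 + 404 = 403618; at 30 labels/s that is 03:44:13:28, i.e. DF 03:44:13;28.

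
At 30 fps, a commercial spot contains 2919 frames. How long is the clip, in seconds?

97.3 seconds

Running time = 2919 / (30) = 97.3 s.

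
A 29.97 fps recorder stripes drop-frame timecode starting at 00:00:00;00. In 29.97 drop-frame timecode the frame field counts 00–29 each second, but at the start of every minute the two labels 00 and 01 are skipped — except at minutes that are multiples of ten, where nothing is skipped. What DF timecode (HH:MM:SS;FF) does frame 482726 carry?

04:28:27;00

Each 10-minute DF block holds 10 × 60 × 30 − 9 × 2 = 17982 frames. 482726 ÷ 17982 → 26 full blocks, remainder 15194.
Within the partial block the first minute is 1800 frames and each further minute 1798, so 8 further minute boundaries passed. Total skipped labels = 18 × 26 + 2 × 8 = 484.
Non-drop label index = 482726 + 484 = 483210; at 30 labels/s that is 04:28:27:00, i.e. DF 04:28:27;00.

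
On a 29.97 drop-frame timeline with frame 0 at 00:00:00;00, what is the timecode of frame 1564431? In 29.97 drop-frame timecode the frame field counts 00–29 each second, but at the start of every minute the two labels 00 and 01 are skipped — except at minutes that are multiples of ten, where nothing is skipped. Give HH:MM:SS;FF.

14:29:59;27

Each 10-minute DF block holds 10 × 60 × 30 − 9 × 2 = 17982 frames. 1564431 ÷ 17982 → 86 full blocks, remainder 17979.
Within the partial block the first minute is 1800 frames and each further minute 1798, so 9 further minute boundaries passed. Total skipped labels = 18 × 86 + 2 × 9 = 1566.
Non-drop label index = 1564431 + 1566 = 1565997; at 30 labels/s that is 14:29:59:27, i.e. DF 14:29:59;27.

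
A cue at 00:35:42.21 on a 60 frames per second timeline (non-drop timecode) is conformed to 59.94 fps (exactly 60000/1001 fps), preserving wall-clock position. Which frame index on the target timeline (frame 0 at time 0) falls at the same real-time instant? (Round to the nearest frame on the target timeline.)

frame 128413

Source frame index: (0×3600 + 35×60 + 42) × 60 + 21 = 128541.
Real time: 128541 / (60) = 42847/20 s.
Target frame: (42847/20) × (60000/1001) = 18363000/143 ≈ 128412.587 → 128413.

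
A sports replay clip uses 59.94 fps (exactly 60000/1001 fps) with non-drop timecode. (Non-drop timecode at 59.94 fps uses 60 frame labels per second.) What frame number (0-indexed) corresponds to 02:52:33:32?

Total seconds to the label: (2 × 3600 + 52 × 60 + 33) = 10353.
Frame index = 10353 × 60 + 32 = 621212.

frame 621212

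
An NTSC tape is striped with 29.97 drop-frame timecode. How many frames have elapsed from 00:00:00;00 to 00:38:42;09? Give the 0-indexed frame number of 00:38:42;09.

69599

Complete 10-minute blocks: 3, each 17982 frames → 53946.
Remaining 8 whole minutes in the current block: 1800 + 7 × 1798 = 14386 frames.
Within the current minute: 42 × 30 + 9 − 2 = 1267 (labels ;00/;01 skipped at this minute). Total = 53946 + 14386 + 1267 = 69599.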